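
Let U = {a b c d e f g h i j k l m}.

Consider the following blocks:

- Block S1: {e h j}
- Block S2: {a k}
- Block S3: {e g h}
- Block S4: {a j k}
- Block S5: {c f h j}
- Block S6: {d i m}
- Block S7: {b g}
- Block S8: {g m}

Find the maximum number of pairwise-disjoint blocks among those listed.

S1, S2, S6, S7 are pairwise disjoint (S1={e,h,j}; S2={a,k}; S6={d,i,m}; S7={b,g}).
Every remaining block overlaps one of these, and no 5 of the listed blocks are pairwise disjoint, so 4 is the maximum.

4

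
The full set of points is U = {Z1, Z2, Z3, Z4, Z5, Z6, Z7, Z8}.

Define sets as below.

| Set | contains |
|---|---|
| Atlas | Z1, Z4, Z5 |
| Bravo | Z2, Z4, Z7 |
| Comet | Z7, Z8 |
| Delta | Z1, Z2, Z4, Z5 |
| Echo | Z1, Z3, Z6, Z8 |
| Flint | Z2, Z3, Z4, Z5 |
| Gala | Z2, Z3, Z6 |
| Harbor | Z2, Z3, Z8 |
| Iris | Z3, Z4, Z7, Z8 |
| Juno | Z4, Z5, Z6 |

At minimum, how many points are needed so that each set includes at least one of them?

Take H = {Z2, Z5, Z8}. Each listed set contains at least one of these, so H is a hitting set of size 3.
The sets Atlas, Comet, Gala are pairwise disjoint, so any hitting set needs a separate point for each — at least 3. Hence 3 is optimal.

3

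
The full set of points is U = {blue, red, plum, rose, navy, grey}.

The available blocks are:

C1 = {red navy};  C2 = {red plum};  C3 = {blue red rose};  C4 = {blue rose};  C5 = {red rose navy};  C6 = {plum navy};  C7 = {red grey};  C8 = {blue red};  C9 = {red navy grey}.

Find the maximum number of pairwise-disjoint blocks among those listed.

C4, C6, C7 are pairwise disjoint (C4={blue,rose}; C6={plum,navy}; C7={red,grey}).
Every remaining block overlaps one of these, and no 4 of the listed blocks are pairwise disjoint, so 3 is the maximum.

3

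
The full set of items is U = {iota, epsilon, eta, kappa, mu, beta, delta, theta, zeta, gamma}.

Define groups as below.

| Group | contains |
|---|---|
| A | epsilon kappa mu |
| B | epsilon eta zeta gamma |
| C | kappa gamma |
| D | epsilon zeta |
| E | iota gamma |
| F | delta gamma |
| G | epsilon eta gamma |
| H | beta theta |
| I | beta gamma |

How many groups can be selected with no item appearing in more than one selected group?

A, E, H are pairwise disjoint (A={epsilon,kappa,mu}; E={iota,gamma}; H={beta,theta}).
Every remaining group overlaps one of these, and no 4 of the listed groups are pairwise disjoint, so 3 is the maximum.

3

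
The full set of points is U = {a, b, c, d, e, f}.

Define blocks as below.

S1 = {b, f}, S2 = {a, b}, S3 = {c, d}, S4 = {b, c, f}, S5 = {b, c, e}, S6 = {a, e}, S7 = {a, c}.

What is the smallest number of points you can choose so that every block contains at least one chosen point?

H = {a, c, f} meets every block (each contains at least one member of H), and |H| = 3.
The blocks S1, S3, S6 are pairwise disjoint, so any hitting set needs a separate point for each — at least 3. Hence 3 is optimal.

3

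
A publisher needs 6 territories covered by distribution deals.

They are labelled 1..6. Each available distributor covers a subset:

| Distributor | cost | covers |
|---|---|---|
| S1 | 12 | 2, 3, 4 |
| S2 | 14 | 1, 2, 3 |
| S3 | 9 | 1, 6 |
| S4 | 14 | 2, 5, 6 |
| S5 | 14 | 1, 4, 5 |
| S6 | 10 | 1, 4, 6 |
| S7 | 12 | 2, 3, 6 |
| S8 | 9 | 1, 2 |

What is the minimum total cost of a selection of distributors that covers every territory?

26

S5, S7 together cover every territory (S5 ∪ S7 = {1, 2, 3, 4, 5, 6}); total cost 14 + 12 = 26.
The greedy pick S6, S1, S4 costs 36; no covering selection beats 26.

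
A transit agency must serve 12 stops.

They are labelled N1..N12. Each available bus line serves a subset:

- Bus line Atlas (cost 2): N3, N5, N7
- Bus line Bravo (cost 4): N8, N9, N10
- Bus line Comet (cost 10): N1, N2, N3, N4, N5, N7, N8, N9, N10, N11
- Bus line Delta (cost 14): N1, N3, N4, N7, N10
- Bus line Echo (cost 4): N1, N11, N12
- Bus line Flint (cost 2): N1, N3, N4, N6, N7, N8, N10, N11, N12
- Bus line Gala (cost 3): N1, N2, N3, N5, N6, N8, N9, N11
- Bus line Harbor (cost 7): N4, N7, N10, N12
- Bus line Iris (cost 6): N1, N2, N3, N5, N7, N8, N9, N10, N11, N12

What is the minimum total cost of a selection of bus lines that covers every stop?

5

Flint, Gala together cover every stop (Flint ∪ Gala = {N1, N2, N3, N4, N5, N6, N7, N8, N9, N10, N11, N12}); total cost 2 + 3 = 5.
No covering selection has total cost below 5.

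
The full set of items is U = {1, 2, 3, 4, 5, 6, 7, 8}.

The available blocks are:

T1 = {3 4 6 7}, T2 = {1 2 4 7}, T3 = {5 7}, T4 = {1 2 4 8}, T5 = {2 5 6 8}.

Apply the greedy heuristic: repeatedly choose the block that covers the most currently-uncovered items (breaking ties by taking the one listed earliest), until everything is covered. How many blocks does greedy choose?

3

Greedy: pick T1 (covers 4 new) → pick T4 (covers 3 new) → pick T3 (covers 1 new). Total picks: 3.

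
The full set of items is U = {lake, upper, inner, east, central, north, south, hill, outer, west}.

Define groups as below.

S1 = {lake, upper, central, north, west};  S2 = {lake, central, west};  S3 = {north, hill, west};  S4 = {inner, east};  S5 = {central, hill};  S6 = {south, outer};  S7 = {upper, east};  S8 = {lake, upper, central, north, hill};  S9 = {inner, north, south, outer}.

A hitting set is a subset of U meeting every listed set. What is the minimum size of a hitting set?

4

H = {east, central, outer, west} meets every group (each contains at least one member of H), and |H| = 4.
No choice of 3 items meets every group, so 4 is the minimum.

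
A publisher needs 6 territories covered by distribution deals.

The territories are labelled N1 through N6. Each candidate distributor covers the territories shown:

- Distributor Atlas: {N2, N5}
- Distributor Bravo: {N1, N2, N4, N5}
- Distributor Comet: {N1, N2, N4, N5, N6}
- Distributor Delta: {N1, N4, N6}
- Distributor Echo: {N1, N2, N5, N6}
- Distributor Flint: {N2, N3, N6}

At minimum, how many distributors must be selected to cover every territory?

Take {Comet, Flint}. Their union is {N1, N2, N3, N4, N5, N6}, which is all 6 territories.
No single distributor has all 6 territories (the largest, Comet, has 5), so 2 is optimal.

2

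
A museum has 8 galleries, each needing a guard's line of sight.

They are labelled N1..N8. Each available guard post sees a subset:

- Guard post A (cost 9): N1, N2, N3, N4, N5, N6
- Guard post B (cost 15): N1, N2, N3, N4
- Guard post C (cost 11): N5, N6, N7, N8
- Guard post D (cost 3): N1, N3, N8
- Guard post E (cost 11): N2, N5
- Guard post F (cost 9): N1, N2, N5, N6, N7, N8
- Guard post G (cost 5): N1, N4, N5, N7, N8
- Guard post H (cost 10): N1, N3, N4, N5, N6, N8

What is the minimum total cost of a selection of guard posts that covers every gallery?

A, G together cover every gallery (A ∪ G = {N1, N2, N3, N4, N5, N6, N7, N8}); total cost 9 + 5 = 14.
The greedy pick D, G, A costs 17; no covering selection beats 14.

14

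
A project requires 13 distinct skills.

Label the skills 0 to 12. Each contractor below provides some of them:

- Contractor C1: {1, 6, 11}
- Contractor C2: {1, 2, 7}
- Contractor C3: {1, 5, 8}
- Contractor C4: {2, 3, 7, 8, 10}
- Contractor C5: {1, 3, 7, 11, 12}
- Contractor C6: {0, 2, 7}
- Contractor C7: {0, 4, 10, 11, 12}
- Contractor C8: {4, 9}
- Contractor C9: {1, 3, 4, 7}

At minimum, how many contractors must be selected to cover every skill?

Take {C1, C3, C4, C7, C8}. Their union is {0, 1, 2, 3, 4, 5, 6, 7, 8, 9, 10, 11, 12}, which is all 13 skills.
No 4 of the 9 contractors cover everything (all 126 combinations miss at least one skill), so 5 is optimal.

5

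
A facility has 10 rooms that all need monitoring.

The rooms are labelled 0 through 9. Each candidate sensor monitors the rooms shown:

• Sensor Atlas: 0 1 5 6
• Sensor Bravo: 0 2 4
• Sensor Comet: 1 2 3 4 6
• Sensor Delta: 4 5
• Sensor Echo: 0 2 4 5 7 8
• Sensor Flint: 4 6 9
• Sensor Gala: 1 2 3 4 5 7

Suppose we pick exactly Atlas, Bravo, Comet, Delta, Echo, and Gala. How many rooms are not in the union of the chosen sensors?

1

Union of Atlas, Bravo, Comet, Delta, Echo, Gala = {0, 1, 2, 3, 4, 5, 6, 7, 8}.
Not covered: 9 — 1 room.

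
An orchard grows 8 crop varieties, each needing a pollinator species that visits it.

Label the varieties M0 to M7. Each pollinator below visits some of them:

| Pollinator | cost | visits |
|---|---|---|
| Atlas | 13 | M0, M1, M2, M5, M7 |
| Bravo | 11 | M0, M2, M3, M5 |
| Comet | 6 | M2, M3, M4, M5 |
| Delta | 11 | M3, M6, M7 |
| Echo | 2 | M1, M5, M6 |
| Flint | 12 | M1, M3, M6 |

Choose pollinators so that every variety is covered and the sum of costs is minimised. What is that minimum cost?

21

Atlas, Comet, Echo together cover every variety (Atlas ∪ Comet ∪ Echo = {M0, M1, M2, M3, M4, M5, M6, M7}); total cost 13 + 6 + 2 = 21.
No covering selection has total cost below 21.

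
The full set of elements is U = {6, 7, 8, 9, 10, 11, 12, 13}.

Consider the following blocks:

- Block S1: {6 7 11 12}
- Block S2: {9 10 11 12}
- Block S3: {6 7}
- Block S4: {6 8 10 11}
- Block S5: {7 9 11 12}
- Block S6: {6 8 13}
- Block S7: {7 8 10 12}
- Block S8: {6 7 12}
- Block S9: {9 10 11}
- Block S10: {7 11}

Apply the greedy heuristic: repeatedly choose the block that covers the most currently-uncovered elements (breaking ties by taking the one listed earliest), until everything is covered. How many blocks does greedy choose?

Greedy: pick S1 (covers 4 new) → pick S2 (covers 2 new) → pick S6 (covers 2 new). Total picks: 3.

3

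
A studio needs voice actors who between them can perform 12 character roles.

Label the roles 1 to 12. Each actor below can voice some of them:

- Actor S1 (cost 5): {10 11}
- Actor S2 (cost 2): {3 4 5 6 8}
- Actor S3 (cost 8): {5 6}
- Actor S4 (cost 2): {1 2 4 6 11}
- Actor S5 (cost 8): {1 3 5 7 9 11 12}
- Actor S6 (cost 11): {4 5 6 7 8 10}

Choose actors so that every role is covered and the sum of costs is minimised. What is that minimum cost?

17

S1, S2, S4, S5 together cover every role (S1 ∪ S2 ∪ S4 ∪ S5 = {1, 2, 3, 4, 5, 6, 7, 8, 9, 10, 11, 12}); total cost 5 + 2 + 2 + 8 = 17.
No covering selection has total cost below 17.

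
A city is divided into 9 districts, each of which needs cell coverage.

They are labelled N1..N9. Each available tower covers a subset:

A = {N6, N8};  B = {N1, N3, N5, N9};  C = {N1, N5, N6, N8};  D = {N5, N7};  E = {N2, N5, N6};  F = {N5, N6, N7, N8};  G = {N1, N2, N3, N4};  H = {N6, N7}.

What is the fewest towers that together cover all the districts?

3

Take {B, F, G}. Their union is {N1, N2, N3, N4, N5, N6, N7, N8, N9}, which is all 9 districts.
Each tower has at most 4 districts, and 2·4 = 8 < 9 — so at least 3 towers are needed, and 3 is optimal.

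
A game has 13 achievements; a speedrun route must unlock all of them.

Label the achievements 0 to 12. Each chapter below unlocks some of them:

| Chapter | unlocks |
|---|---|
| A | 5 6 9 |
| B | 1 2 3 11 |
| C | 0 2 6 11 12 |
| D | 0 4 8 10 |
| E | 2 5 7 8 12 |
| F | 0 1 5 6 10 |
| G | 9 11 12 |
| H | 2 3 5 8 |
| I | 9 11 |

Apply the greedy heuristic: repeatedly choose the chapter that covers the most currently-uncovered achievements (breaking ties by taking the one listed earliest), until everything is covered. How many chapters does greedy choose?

5

Greedy: pick C (covers 5 new) → pick D (covers 3 new) → pick A (covers 2 new) → pick B (covers 2 new) → pick E (covers 1 new). Total picks: 5.
(The true minimum cover uses only 4 chapters, so greedy is not optimal here.)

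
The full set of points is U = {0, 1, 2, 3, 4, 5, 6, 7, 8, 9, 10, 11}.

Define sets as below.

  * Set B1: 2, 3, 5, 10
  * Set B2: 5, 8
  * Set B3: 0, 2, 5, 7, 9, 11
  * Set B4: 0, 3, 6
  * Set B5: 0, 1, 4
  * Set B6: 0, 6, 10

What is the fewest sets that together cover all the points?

Take {B2, B3, B4, B5, B6}. Their union is {0, 1, 2, 3, 4, 5, 6, 7, 8, 9, 10, 11}, which is all 12 points.
No 4 of the 6 sets cover everything (all 15 combinations miss at least one point), so 5 is optimal.

5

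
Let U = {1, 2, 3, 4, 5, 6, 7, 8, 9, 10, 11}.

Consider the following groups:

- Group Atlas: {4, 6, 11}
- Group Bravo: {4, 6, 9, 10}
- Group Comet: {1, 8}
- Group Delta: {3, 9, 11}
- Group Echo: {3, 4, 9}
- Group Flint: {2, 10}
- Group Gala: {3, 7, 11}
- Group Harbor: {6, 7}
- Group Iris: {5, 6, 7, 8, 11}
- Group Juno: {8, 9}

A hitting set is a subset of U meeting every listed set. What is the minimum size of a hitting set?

4

H = {3, 6, 8, 10} meets every group (each contains at least one member of H), and |H| = 4.
The groups Comet, Delta, Flint, Harbor are pairwise disjoint, so any hitting set needs a separate element for each — at least 4. Hence 4 is optimal.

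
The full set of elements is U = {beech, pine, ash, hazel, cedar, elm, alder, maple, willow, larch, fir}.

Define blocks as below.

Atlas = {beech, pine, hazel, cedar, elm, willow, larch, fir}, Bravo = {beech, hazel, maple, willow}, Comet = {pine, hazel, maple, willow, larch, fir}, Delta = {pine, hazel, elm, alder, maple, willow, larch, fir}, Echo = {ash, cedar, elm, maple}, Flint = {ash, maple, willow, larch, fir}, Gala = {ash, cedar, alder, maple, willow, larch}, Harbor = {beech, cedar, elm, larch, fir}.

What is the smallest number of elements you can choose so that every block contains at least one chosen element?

H = {cedar, willow} meets every block (each contains at least one member of H), and |H| = 2.
No single element lies in every block, so at least 2 are needed and 2 is optimal.

2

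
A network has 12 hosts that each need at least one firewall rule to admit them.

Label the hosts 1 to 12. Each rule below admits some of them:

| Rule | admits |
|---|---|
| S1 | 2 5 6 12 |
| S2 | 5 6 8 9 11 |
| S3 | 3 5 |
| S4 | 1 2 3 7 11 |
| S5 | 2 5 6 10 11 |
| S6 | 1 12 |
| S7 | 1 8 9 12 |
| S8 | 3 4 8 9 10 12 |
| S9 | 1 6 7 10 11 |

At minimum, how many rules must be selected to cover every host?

Take {S5, S8, S9}. Their union is {1, 2, 3, 4, 5, 6, 7, 8, 9, 10, 11, 12}, which is all 12 hosts.
Only S8 contains 4, so S8 is forced; the remaining 6 hosts need at least 2 more rules (each remaining rule adds at most 4) — so at least 3 rules are needed, and 3 is optimal.

3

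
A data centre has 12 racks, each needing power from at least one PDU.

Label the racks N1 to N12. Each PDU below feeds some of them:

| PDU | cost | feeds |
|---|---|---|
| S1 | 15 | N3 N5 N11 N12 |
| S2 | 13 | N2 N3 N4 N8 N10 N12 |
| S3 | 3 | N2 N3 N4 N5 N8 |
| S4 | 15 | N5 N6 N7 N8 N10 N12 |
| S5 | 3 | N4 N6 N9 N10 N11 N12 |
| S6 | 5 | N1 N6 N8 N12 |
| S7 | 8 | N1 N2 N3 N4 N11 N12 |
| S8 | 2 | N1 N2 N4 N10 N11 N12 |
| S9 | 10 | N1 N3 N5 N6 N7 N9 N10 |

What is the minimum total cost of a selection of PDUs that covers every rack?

15

S3, S8, S9 together cover every rack (S3 ∪ S8 ∪ S9 = {N1, N2, N3, N4, N5, N6, N7, N8, N9, N10, N11, N12}); total cost 3 + 2 + 10 = 15.
The greedy pick S8, S3, S5, S9 costs 18; no covering selection beats 15.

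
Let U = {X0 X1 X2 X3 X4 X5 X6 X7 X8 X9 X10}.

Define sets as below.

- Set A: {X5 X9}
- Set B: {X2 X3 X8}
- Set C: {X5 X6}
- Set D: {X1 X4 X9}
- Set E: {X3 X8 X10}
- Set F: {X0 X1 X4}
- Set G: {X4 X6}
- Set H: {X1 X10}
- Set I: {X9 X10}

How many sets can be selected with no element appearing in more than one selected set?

4

B, C, F, I are pairwise disjoint (B={X2,X3,X8}; C={X5,X6}; F={X0,X1,X4}; I={X9,X10}).
Every remaining set overlaps one of these, and no 5 of the listed sets are pairwise disjoint, so 4 is the maximum.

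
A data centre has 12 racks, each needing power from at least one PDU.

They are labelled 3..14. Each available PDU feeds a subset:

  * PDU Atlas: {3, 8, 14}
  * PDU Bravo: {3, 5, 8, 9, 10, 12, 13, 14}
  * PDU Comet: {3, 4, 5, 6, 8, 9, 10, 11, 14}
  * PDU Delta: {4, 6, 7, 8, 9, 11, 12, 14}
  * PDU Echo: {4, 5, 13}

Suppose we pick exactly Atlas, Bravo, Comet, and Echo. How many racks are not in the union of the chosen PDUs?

Union of Atlas, Bravo, Comet, Echo = {3, 4, 5, 6, 8, 9, 10, 11, 12, 13, 14}.
Not covered: 7 — 1 rack.

1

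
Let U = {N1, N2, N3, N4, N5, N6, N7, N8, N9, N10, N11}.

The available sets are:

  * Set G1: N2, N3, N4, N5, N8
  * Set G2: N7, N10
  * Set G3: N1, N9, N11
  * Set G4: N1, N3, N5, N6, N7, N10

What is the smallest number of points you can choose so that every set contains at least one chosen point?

Take H = {N1, N4, N10}. Each listed set contains at least one of these, so H is a hitting set of size 3.
The sets G1, G2, G3 are pairwise disjoint, so any hitting set needs a separate point for each — at least 3. Hence 3 is optimal.

3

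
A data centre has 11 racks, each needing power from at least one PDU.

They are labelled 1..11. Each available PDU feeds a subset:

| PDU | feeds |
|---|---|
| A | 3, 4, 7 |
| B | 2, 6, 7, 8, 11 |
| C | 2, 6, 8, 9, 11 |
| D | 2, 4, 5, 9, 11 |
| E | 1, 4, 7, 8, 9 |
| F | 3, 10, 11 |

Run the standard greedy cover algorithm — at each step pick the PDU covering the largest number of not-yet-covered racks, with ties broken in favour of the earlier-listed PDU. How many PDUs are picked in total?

Greedy: pick B (covers 5 new) → pick D (covers 3 new) → pick F (covers 2 new) → pick E (covers 1 new). Total picks: 4.

4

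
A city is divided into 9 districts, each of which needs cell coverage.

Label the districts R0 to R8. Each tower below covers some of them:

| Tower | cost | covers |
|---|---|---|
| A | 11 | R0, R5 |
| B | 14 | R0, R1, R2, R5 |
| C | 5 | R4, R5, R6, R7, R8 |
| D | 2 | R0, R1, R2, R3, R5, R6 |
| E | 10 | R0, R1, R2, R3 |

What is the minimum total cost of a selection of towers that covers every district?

C, D together cover every district (C ∪ D = {R0, R1, R2, R3, R4, R5, R6, R7, R8}); total cost 5 + 2 = 7.
No covering selection has total cost below 7.

7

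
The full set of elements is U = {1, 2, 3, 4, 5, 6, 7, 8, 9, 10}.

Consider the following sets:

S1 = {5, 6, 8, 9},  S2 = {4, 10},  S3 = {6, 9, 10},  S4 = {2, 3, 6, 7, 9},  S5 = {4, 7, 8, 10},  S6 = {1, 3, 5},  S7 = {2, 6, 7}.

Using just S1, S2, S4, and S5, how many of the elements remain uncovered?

Union of S1, S2, S4, S5 = {2, 3, 4, 5, 6, 7, 8, 9, 10}.
Not covered: 1 — 1 element.

1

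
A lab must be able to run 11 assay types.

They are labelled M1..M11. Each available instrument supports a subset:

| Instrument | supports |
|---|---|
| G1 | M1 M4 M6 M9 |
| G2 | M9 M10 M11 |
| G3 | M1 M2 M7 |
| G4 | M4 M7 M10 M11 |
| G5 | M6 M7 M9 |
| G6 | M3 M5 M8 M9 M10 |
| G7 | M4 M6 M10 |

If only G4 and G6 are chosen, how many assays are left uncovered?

Union of G4, G6 = {M3, M4, M5, M7, M8, M9, M10, M11}.
Not covered: M1, M2, M6 — 3 assays.

3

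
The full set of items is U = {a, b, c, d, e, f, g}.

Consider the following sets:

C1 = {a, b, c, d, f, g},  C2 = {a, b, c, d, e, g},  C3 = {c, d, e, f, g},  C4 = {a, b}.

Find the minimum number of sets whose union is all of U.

C3 and C4 together: C3 ∪ C4 = {a, b, c, d, e, f, g} — every item is covered.
No single set has all 7 items (the largest, C1, has 6), so 2 is optimal.

2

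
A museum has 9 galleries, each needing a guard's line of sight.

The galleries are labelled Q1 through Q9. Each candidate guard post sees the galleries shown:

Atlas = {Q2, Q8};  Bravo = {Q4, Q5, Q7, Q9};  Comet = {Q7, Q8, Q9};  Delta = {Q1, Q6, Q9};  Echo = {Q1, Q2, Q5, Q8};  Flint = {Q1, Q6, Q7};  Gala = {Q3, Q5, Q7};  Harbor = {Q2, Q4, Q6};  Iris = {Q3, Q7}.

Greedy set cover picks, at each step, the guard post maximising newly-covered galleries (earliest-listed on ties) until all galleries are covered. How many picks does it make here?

4

Greedy: pick Bravo (covers 4 new) → pick Echo (covers 3 new) → pick Delta (covers 1 new) → pick Gala (covers 1 new). Total picks: 4.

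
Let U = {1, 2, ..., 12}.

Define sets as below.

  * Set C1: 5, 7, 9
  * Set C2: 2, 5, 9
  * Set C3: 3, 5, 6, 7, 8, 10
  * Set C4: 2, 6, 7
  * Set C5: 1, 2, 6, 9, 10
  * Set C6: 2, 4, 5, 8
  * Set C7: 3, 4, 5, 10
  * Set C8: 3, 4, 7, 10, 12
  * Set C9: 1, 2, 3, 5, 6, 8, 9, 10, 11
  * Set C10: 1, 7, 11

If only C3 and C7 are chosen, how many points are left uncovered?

5

Union of C3, C7 = {3, 4, 5, 6, 7, 8, 10}.
Not covered: 1, 2, 9, 11, 12 — 5 points.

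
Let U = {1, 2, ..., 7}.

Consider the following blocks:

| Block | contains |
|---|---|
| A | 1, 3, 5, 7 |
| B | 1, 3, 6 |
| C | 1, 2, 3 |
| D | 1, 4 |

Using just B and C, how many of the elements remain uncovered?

3

Union of B, C = {1, 2, 3, 6}.
Not covered: 4, 5, 7 — 3 elements.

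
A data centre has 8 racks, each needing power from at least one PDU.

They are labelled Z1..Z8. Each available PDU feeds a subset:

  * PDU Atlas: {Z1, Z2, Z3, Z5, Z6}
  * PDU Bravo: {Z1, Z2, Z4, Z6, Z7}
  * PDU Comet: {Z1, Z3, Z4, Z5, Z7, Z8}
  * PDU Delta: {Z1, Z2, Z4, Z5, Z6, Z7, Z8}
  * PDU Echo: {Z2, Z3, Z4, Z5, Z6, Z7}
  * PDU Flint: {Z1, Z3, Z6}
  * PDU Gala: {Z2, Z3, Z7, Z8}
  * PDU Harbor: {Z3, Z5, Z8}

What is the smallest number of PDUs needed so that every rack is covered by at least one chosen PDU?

Take {Atlas, Comet}. Their union is {Z1, Z2, Z3, Z4, Z5, Z6, Z7, Z8}, which is all 8 racks.
No single PDU has all 8 racks (the largest, Delta, has 7), so 2 is optimal.

2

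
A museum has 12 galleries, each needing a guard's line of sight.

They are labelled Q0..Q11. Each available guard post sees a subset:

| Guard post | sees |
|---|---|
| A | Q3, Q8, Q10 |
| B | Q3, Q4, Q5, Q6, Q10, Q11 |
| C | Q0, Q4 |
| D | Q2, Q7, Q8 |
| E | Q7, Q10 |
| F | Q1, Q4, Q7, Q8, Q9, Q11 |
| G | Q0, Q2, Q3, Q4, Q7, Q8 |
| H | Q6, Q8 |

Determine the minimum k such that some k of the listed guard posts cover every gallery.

B and F and G together: B ∪ F ∪ G = {Q0, Q1, Q2, Q3, Q4, Q5, Q6, Q7, Q8, Q9, Q10, Q11} — every gallery is covered.
Only F contains Q1, so F is forced; the remaining 6 galleries need at least 2 more guard posts (each remaining guard post adds at most 4) — so at least 3 guard posts are needed, and 3 is optimal.

3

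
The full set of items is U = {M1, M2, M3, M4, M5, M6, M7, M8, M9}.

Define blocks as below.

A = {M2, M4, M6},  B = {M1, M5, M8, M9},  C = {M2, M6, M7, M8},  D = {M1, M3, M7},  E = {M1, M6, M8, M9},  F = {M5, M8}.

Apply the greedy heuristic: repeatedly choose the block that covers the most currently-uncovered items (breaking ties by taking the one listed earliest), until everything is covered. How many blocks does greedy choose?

Greedy: pick B (covers 4 new) → pick A (covers 3 new) → pick D (covers 2 new). Total picks: 3.

3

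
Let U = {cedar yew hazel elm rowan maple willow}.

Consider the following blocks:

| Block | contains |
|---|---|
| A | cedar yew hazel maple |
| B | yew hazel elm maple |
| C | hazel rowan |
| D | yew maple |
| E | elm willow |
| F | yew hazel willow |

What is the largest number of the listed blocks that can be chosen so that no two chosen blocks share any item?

C, D, E are pairwise disjoint (C={hazel,rowan}; D={yew,maple}; E={elm,willow}).
Every remaining block overlaps one of these, and no 4 of the listed blocks are pairwise disjoint, so 3 is the maximum.

3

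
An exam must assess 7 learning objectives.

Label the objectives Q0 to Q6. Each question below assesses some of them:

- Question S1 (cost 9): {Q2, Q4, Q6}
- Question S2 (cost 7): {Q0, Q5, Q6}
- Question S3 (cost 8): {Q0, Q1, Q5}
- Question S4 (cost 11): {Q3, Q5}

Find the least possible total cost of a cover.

S1, S3, S4 together cover every objective (S1 ∪ S3 ∪ S4 = {Q0, Q1, Q2, Q3, Q4, Q5, Q6}); total cost 9 + 8 + 11 = 28.
The greedy pick S2, S1, S3, S4 costs 35; no covering selection beats 28.

28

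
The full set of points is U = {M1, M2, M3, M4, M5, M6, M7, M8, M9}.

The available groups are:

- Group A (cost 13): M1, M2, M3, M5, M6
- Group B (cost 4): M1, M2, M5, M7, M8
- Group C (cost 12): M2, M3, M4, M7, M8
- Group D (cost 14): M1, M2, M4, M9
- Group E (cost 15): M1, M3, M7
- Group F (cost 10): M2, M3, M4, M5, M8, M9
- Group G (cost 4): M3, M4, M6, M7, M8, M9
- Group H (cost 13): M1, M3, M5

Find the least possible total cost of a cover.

B, G together cover every point (B ∪ G = {M1, M2, M3, M4, M5, M6, M7, M8, M9}); total cost 4 + 4 = 8.
No covering selection has total cost below 8.

8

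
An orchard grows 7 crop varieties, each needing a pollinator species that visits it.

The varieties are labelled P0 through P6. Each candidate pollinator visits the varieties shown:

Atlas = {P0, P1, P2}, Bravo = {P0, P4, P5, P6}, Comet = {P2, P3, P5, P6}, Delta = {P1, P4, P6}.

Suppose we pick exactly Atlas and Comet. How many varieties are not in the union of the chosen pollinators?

1

Union of Atlas, Comet = {P0, P1, P2, P3, P5, P6}.
Not covered: P4 — 1 variety.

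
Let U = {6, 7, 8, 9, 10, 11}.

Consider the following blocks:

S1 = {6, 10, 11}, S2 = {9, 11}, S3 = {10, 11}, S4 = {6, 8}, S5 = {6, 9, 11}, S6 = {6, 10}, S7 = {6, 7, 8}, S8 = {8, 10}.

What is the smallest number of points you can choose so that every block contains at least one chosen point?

H = {8, 10, 11} meets every block (each contains at least one member of H), and |H| = 3.
No choice of 2 points meets every block, so 3 is the minimum.

3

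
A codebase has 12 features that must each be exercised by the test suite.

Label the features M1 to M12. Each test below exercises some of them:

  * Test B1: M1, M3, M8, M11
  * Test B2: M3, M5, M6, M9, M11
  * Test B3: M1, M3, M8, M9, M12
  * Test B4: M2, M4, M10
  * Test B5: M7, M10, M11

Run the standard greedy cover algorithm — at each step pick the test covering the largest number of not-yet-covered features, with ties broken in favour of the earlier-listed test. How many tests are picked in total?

4

Greedy: pick B2 (covers 5 new) → pick B3 (covers 3 new) → pick B4 (covers 3 new) → pick B5 (covers 1 new). Total picks: 4.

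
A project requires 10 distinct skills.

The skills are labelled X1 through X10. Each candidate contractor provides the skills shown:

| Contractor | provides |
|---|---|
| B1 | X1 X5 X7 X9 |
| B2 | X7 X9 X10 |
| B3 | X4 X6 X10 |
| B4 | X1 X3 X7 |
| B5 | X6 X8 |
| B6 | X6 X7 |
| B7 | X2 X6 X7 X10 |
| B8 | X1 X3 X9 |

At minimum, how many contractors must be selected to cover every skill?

Take {B1, B3, B4, B5, B7}. Their union is {X1, X2, X3, X4, X5, X6, X7, X8, X9, X10}, which is all 10 skills.
No 4 of the 8 contractors cover everything (all 70 combinations miss at least one skill), so 5 is optimal.

5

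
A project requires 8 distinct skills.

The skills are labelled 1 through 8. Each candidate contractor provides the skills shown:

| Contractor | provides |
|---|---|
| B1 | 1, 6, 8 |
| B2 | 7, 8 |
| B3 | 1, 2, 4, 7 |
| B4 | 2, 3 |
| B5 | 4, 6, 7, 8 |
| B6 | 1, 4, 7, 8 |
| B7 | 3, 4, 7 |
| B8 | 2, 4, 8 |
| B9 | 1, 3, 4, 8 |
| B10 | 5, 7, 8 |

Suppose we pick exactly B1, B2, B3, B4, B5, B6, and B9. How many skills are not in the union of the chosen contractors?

1

Union of B1, B2, B3, B4, B5, B6, B9 = {1, 2, 3, 4, 6, 7, 8}.
Not covered: 5 — 1 skill.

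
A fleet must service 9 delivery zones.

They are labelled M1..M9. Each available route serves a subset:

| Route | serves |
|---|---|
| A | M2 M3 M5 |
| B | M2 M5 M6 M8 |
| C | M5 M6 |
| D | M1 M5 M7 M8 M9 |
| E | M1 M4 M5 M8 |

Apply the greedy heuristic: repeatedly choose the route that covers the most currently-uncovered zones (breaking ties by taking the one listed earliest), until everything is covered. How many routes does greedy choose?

Greedy: pick D (covers 5 new) → pick A (covers 2 new) → pick B (covers 1 new) → pick E (covers 1 new). Total picks: 4.

4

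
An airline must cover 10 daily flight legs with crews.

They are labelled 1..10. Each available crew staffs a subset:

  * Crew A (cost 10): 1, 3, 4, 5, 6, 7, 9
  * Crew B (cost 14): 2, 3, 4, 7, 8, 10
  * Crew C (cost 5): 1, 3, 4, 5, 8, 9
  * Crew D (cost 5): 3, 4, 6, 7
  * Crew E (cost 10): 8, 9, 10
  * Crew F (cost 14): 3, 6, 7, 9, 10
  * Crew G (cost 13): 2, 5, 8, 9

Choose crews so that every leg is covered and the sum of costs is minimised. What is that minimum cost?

B, C, D together cover every leg (B ∪ C ∪ D = {1, 2, 3, 4, 5, 6, 7, 8, 9, 10}); total cost 14 + 5 + 5 = 24.
No covering selection has total cost below 24.

24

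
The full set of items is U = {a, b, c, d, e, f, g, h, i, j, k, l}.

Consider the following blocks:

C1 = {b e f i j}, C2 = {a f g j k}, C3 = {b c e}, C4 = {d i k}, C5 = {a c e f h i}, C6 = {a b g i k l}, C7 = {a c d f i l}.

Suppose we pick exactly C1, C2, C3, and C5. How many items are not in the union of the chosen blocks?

Union of C1, C2, C3, C5 = {a, b, c, e, f, g, h, i, j, k}.
Not covered: d, l — 2 items.

2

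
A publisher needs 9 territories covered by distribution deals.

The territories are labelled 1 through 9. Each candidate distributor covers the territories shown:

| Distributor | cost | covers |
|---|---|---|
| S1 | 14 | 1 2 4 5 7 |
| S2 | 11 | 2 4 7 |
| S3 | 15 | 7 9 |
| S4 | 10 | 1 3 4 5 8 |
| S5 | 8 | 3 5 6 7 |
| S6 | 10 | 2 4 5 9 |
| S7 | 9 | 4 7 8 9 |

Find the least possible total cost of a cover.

S4, S5, S6 together cover every territory (S4 ∪ S5 ∪ S6 = {1, 2, 3, 4, 5, 6, 7, 8, 9}); total cost 10 + 8 + 10 = 28.
No covering selection has total cost below 28.

28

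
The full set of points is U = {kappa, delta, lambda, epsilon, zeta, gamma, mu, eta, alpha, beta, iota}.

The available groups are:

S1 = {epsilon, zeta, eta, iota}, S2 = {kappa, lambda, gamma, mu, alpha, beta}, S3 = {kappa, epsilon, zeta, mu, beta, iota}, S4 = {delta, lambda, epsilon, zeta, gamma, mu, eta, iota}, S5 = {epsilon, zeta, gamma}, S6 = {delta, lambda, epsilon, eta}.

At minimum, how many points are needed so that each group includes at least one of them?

Take H = {epsilon, gamma}. Each listed group contains at least one of these, so H is a hitting set of size 2.
The groups S1, S2 are pairwise disjoint, so any hitting set needs a separate point for each — at least 2. Hence 2 is optimal.

2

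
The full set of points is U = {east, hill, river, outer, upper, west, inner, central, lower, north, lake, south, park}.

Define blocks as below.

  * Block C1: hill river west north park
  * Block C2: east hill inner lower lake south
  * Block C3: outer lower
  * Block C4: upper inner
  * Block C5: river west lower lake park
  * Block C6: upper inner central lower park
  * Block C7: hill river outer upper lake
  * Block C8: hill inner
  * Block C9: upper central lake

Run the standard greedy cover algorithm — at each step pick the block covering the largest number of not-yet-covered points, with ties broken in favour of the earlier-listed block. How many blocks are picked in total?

Greedy: pick C2 (covers 6 new) → pick C1 (covers 4 new) → pick C6 (covers 2 new) → pick C3 (covers 1 new). Total picks: 4.

4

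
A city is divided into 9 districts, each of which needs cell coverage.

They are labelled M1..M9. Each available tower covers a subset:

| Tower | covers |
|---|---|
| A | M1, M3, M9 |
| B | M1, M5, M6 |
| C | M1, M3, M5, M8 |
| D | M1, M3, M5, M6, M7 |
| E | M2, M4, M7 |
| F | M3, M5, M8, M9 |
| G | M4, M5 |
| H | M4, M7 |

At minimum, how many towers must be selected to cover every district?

3

Take {B, E, F}. Their union is {M1, M2, M3, M4, M5, M6, M7, M8, M9}, which is all 9 districts.
Only E contains M2, so E is forced; the remaining 6 districts need at least 2 more towers (each remaining tower adds at most 4) — so at least 3 towers are needed, and 3 is optimal.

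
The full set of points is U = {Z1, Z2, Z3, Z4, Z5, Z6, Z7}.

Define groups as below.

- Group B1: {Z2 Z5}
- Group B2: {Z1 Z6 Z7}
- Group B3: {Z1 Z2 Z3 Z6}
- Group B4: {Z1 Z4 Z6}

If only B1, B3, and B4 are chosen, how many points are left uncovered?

1

Union of B1, B3, B4 = {Z1, Z2, Z3, Z4, Z5, Z6}.
Not covered: Z7 — 1 point.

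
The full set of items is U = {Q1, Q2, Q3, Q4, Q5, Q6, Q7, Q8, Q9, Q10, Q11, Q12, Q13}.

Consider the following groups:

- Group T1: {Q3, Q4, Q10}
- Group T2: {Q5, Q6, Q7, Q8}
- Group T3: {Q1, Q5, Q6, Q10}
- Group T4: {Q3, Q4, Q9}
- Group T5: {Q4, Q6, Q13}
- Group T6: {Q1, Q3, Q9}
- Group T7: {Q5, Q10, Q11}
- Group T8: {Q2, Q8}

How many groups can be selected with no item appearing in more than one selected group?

4

T5, T6, T7, T8 are pairwise disjoint (T5={Q4,Q6,Q13}; T6={Q1,Q3,Q9}; T7={Q5,Q10,Q11}; T8={Q2,Q8}).
Every remaining group overlaps one of these, and no 5 of the listed groups are pairwise disjoint, so 4 is the maximum.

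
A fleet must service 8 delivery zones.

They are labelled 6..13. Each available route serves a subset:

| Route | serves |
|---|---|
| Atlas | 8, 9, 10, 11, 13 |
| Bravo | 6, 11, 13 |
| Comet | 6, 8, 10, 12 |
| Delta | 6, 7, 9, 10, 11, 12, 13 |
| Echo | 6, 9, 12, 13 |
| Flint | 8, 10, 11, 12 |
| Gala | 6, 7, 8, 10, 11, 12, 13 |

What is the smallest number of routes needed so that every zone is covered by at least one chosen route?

2

Take {Atlas, Gala}. Their union is {6, 7, 8, 9, 10, 11, 12, 13}, which is all 8 zones.
No single route has all 8 zones (the largest, Delta, has 7), so 2 is optimal.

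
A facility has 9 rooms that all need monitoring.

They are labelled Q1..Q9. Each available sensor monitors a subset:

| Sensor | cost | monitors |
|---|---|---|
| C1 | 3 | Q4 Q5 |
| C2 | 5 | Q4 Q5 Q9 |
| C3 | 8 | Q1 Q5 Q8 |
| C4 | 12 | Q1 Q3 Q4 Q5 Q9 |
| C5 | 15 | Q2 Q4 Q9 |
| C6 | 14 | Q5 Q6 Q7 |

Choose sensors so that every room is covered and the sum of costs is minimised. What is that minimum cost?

49

C3, C4, C5, C6 together cover every room (C3 ∪ C4 ∪ C5 ∪ C6 = {Q1, Q2, Q3, Q4, Q5, Q6, Q7, Q8, Q9}); total cost 8 + 12 + 15 + 14 = 49.
The greedy pick C1, C3, C2, C6, C4, C5 costs 57; no covering selection beats 49.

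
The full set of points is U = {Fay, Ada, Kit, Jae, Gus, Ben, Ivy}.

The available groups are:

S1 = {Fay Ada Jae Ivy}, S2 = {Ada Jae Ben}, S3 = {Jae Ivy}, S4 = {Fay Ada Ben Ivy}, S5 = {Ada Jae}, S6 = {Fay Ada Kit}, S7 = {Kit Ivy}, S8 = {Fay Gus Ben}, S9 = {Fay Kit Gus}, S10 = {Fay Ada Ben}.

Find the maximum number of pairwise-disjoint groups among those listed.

3

S5, S7, S8 are pairwise disjoint (S5={Ada,Jae}; S7={Kit,Ivy}; S8={Fay,Gus,Ben}).
Every remaining group overlaps one of these, and no 4 of the listed groups are pairwise disjoint, so 3 is the maximum.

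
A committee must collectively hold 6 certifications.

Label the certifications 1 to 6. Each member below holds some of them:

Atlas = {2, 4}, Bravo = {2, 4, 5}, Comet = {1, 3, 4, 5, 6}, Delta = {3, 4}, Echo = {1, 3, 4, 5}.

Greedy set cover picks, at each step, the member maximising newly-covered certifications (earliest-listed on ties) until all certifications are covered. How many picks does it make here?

Greedy: pick Comet (covers 5 new) → pick Atlas (covers 1 new). Total picks: 2.

2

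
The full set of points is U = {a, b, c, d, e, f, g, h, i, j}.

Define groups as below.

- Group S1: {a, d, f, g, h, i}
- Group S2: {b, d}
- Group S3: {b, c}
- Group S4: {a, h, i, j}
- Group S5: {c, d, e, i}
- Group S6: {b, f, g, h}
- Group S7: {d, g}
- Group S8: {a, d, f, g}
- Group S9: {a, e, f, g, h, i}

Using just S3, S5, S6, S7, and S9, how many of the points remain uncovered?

1

Union of S3, S5, S6, S7, S9 = {a, b, c, d, e, f, g, h, i}.
Not covered: j — 1 point.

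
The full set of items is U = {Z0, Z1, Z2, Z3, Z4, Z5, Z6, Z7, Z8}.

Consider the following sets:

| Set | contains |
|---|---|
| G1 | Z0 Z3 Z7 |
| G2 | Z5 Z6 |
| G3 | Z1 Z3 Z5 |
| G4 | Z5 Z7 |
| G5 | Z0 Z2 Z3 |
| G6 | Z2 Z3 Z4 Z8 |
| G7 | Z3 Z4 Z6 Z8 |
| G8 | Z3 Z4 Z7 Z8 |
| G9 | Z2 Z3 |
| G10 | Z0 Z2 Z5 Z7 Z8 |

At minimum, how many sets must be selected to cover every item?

3

Take {G3, G7, G10}. Their union is {Z0, Z1, Z2, Z3, Z4, Z5, Z6, Z7, Z8}, which is all 9 items.
Only G3 contains Z1, so G3 is forced; the remaining 6 items need at least 2 more sets (each remaining set adds at most 4) — so at least 3 sets are needed, and 3 is optimal.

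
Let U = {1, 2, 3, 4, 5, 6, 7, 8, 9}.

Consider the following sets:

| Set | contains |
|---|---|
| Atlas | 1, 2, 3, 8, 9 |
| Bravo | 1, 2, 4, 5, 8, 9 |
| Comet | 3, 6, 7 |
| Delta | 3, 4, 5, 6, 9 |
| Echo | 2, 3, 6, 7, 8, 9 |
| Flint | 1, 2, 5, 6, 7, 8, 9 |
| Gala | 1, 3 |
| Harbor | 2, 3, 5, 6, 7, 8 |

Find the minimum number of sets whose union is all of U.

Take {Bravo, Comet}. Their union is {1, 2, 3, 4, 5, 6, 7, 8, 9}, which is all 9 items.
No single set has all 9 items (the largest, Flint, has 7), so 2 is optimal.

2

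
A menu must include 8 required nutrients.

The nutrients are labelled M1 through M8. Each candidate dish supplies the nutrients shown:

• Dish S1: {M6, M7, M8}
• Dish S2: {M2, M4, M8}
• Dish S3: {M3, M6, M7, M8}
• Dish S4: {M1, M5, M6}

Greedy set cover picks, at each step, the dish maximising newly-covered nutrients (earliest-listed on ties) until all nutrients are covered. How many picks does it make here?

Greedy: pick S3 (covers 4 new) → pick S2 (covers 2 new) → pick S4 (covers 2 new). Total picks: 3.

3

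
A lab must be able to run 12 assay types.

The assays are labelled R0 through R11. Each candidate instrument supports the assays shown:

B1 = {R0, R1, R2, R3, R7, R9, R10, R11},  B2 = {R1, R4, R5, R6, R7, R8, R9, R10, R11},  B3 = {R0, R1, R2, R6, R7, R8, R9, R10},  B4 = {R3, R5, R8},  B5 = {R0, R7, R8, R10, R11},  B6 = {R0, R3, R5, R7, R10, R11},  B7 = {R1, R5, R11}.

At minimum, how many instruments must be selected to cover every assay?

Take {B1, B2}. Their union is {R0, R1, R2, R3, R4, R5, R6, R7, R8, R9, R10, R11}, which is all 12 assays.
No single instrument has all 12 assays (the largest, B2, has 9), so 2 is optimal.

2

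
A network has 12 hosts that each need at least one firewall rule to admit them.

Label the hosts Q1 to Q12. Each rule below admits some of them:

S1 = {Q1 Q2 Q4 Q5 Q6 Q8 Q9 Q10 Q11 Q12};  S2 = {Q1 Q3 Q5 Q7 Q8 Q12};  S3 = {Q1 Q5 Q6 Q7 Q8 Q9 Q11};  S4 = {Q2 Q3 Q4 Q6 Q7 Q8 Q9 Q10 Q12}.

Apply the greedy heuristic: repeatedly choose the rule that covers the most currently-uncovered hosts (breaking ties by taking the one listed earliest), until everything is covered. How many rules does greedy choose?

2

Greedy: pick S1 (covers 10 new) → pick S2 (covers 2 new). Total picks: 2.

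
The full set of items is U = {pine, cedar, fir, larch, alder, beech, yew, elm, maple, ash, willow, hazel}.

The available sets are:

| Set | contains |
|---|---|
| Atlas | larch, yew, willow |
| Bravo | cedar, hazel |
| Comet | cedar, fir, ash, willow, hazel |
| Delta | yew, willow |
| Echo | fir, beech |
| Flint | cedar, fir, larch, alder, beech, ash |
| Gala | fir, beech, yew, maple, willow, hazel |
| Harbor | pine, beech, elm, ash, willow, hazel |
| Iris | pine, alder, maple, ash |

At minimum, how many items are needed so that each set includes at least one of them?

Take H = {cedar, fir, maple, willow}. Each listed set contains at least one of these, so H is a hitting set of size 4.
The sets Bravo, Delta, Echo, Iris are pairwise disjoint, so any hitting set needs a separate item for each — at least 4. Hence 4 is optimal.

4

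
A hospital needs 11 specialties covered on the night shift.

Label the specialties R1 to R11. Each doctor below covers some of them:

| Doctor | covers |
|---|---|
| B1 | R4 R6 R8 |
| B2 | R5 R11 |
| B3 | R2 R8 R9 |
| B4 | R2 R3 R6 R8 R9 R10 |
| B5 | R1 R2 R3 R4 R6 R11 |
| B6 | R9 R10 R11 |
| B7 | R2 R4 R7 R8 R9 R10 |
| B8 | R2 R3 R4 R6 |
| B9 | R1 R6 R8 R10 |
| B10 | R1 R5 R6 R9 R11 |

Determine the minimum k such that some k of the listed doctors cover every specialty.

3

Take {B2, B5, B7}. Their union is {R1, R2, R3, R4, R5, R6, R7, R8, R9, R10, R11}, which is all 11 specialties.
Only B7 contains R7, so B7 is forced; the remaining 5 specialties need at least 2 more doctors (each remaining doctor adds at most 4) — so at least 3 doctors are needed, and 3 is optimal.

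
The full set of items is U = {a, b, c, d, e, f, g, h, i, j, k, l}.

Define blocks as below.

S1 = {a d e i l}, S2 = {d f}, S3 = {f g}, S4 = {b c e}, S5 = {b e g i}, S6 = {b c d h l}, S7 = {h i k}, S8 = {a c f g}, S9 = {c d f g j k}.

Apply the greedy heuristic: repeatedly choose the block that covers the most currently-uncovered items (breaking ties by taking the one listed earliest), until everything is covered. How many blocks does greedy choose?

Greedy: pick S9 (covers 6 new) → pick S1 (covers 4 new) → pick S6 (covers 2 new). Total picks: 3.

3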